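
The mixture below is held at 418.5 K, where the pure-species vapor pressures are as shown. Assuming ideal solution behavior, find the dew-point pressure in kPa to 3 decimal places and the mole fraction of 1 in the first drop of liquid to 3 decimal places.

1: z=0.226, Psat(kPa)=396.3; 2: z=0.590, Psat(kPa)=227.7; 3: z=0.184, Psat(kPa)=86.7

Pdew = 189.263 kPa, x_1 = 0.108

At the dew point ψ → 1, so Σzᵢ/Kᵢ = 1 with Kᵢ = Pᵢˢᵃᵗ/P ⇒ 1/P = Σzᵢ/Pᵢˢᵃᵗ.
1/P = 0.226/396.3 + 0.590/227.7 + 0.184/86.7 = 0.005284 ⇒ P = 189.263 kPa
xᵢ = zᵢP/Pᵢˢᵃᵗ ⇒ x_1 = 0.226·189.263/396.3 = 0.108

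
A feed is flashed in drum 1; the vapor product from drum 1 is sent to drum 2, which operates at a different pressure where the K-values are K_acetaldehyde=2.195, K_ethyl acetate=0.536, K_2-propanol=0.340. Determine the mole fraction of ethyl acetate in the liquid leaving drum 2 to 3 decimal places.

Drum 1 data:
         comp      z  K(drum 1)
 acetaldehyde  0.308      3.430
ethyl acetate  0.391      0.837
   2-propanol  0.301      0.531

x_ethyl acetate (drum 2) = 0.411

Drum 1:
Iterate (Newton) starting at ψ₁ = 0.55:
  ψ₁ = 0.550: g = 0.0601, g' = -0.466 → ψ₁ = 0.679
  ψ₁ = 0.679: g = 0.0037, g' = -0.415 → ψ₁ = 0.688
Converged at ψ₁ = 0.688.
Drum-1 compositions:
  acetaldehyde: x = 0.115, y = 0.395
  ethyl acetate: x = 0.440, y = 0.369
  2-propanol: x = 0.444, y = 0.236
Drum-2 feed = drum-1 vapor: z₂ = (0.3955, 0.3686, 0.2359).
Drum 2:
Iterate (Newton) starting at ψ₂ = 0.5:
  ψ₂ = 0.500: g = -0.1593, g' = -0.585 → ψ₂ = 0.228
  ψ₂ = 0.228: g = -0.0029, g' = -0.591 → ψ₂ = 0.223
Converged at ψ₂ = 0.223.
  acetaldehyde: x = 0.312, y = 0.686
  ethyl acetate: x = 0.411, y = 0.220
  2-propanol: x = 0.277, y = 0.094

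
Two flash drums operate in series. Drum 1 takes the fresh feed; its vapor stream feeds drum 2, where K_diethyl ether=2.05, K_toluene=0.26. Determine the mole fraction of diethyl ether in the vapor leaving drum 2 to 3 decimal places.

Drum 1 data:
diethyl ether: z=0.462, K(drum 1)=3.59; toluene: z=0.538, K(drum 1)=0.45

Drum 1:
Material balance + equilibrium reduce to Σ zᵢ(Kᵢ−1)/(1+ψ₁(Kᵢ−1)) = 0.
Feasibility: ΣzᵢKᵢ = 1.901, Σzᵢ/Kᵢ = 1.324 — both > 1, two phases present.
Newton–Raphson from ψ₁ = 0.55:
  ψ₁ = 0.550: g = 0.0693, g' = -0.862 → ψ₁ = 0.630
  ψ₁ = 0.630: g = 0.0015, g' = -0.828 → ψ₁ = 0.632
Converged at ψ₁ = 0.632.
Drum-1 compositions:
  diethyl ether: x = 0.175, y = 0.629
  toluene: x = 0.825, y = 0.371
Drum-2 feed = drum-1 vapor: z₂ = (0.6288, 0.3712).
Drum 2:
Material balance + equilibrium reduce to Σ zᵢ(Kᵢ−1)/(1+ψ₂(Kᵢ−1)) = 0.
Check two-phase: ΣzᵢKᵢ = 1.386 > 1 and Σzᵢ/Kᵢ = 1.734 > 1, so g(0) = 0.386 > 0 and g(1) = -0.734 < 0.
Newton–Raphson from ψ₂ = 0.65:
  ψ₂ = 0.650: g = -0.1368, g' = -0.999 → ψ₂ = 0.513
  ψ₂ = 0.513: g = -0.0137, g' = -0.821 → ψ₂ = 0.496
Converged at ψ₂ = 0.496.
  diethyl ether: x = 0.413, y = 0.847
  toluene: x = 0.587, y = 0.153

y_diethyl ether (drum 2) = 0.847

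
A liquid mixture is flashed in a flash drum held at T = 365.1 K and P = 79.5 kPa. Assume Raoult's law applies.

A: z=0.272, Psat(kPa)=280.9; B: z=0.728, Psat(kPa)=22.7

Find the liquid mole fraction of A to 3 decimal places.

x_A = 0.220

Raoult's law: Kᵢ = Pᵢˢᵃᵗ/P = Pᵢˢᵃᵗ/79.5.
  K_A = 280.9/79.5 = 3.53333, K_B = 22.7/79.5 = 0.28553
Material balance + equilibrium reduce to Σ zᵢ(Kᵢ−1)/(1+ψ(Kᵢ−1)) = 0.
Check two-phase: ΣzᵢKᵢ = 1.169 > 1 and Σzᵢ/Kᵢ = 2.627 > 1, so g(0) = 0.169 > 0 and g(1) = -1.627 < 0.
Iterate (Newton) starting at ψ = 0.5:
  ψ = 0.500: g = -0.5052, g' = -1.239 → ψ = 0.092
  ψ = 0.092: g = 0.0016, g' = -1.573 → ψ = 0.093
Converged at ψ = 0.093.
Compositions from xᵢ = zᵢ/(1+ψ(Kᵢ−1)), yᵢ = Kᵢxᵢ:
  A: x = 0.220, y = 0.777
  B: x = 0.780, y = 0.223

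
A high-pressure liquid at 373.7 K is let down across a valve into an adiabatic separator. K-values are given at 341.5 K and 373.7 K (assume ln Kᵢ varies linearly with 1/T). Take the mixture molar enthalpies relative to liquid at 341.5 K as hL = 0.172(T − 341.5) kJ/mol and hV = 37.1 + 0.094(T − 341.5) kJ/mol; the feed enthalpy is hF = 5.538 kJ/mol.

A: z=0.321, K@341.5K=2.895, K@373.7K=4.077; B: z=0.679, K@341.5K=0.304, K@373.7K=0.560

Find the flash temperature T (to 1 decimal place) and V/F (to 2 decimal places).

T = 344.6 K, V/F = 0.14

Adiabatic flash: solve Rachford–Rice at each trial T, then check hF = ψ·hV(T) + (1−ψ)·hL(T).
  T = 341.5 K: K = (2.895, 0.304), RR gives ψ = 0.103, H_out = 3.817 kJ/mol
  T = 373.7 K: K = (4.077, 0.560), RR gives ψ = 0.509, H_out = 23.140 kJ/mol
  T = 357.6 K: K = (3.462, 0.418), RR gives ψ = 0.276, H_out = 12.665 kJ/mol
  T = 349.6 K: K = (3.174, 0.358), RR gives ψ = 0.188, H_out = 8.246 kJ/mol
  T = 345.6 K: K = (3.035, 0.331), RR gives ψ = 0.146, H_out = 6.071 kJ/mol
  T = 343.6 K: K = (2.966, 0.317), RR gives ψ = 0.125, H_out = 4.977 kJ/mol
Linear interpolation between T = 343.6 (H_out = 4.977) and T = 345.6 (H_out = 6.071) on hF = 5.538 gives T ≈ 344.6 K, at which ψ = 0.14.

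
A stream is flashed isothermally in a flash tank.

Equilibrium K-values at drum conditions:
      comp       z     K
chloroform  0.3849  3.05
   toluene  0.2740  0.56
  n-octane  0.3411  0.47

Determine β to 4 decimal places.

Rachford–Rice: g(β) = Σ zᵢ(Kᵢ−1)/(1+β(Kᵢ−1)) = 0.
Check two-phase: ΣzᵢKᵢ = 1.4877 > 1 and Σzᵢ/Kᵢ = 1.3412 > 1, so g(0) = 0.4877 > 0 and g(1) = -0.3412 < 0.
Newton–Raphson from β = 0.35:
  β = 0.3500: g = 0.09495, g' = -0.7669 → β = 0.4738
  β = 0.4738: g = 0.00654, g' = -0.6718 → β = 0.4836
Converged at β = 0.4836.

β = 0.4836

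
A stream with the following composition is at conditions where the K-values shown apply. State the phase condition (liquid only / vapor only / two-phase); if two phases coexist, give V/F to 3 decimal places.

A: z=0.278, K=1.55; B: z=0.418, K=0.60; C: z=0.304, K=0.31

ΣzᵢKᵢ = 0.776; Σzᵢ/Kᵢ = 1.857.
Since ΣzᵢKᵢ < 1 the mixture is below its bubble point — single liquid phase.

liquid only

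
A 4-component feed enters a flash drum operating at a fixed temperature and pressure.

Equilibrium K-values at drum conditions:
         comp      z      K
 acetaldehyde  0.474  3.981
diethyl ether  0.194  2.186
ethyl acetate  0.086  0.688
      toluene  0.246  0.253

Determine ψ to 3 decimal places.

ψ = 0.832

Rachford–Rice: g(ψ) = Σ zᵢ(Kᵢ−1)/(1+ψ(Kᵢ−1)) = 0.
Feasibility: ΣzᵢKᵢ = 2.432, Σzᵢ/Kᵢ = 1.305 — both > 1, two phases present.
Newton–Raphson from ψ = 0.31:
  ψ = 0.310: g = 0.6337, g' = -1.526 → ψ = 0.725
  ψ = 0.725: g = 0.1349, g' = -1.168 → ψ = 0.841
  ψ = 0.841: g = -0.0122, g' = -1.419 → ψ = 0.832
Converged at ψ = 0.832.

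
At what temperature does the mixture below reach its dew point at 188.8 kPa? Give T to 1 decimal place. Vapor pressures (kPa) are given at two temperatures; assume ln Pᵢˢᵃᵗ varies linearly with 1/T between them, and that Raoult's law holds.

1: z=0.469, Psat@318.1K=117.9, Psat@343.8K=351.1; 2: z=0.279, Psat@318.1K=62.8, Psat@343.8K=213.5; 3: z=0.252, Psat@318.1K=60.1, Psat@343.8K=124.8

T = 340.2 K

Dew-point temperature: Σzᵢ·P/Pᵢˢᵃᵗ(T) = 1. Interpolate ln Pᵢˢᵃᵗ = aᵢ + bᵢ/T.
  T = 318.1 K: ΣzᵢP/Pᵢˢᵃᵗ = 2.3815
  T = 343.8 K: ΣzᵢP/Pᵢˢᵃᵗ = 0.8802
  T = 331.0 K: ΣzᵢP/Pᵢˢᵃᵗ = 1.4092
  T = 337.4 K: ΣzᵢP/Pᵢˢᵃᵗ = 1.1073
  T = 340.6 K: ΣzᵢP/Pᵢˢᵃᵗ = 0.9858
  T = 339.0 K: ΣzᵢP/Pᵢˢᵃᵗ = 1.0444
Interpolating between 339.0 K and 340.6 K gives T ≈ 340.2 K.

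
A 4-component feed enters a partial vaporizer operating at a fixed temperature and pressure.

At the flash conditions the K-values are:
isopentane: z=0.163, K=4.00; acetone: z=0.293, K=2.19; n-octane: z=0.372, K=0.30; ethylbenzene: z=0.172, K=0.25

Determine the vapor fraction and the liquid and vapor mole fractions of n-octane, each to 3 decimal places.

ψ = 0.317, x_n-octane = 0.478, y_n-octane = 0.143

Let ψ = V/F and solve Σ zᵢ(Kᵢ−1)/(1+ψ(Kᵢ−1)) = 0.
Feasibility: ΣzᵢKᵢ = 1.448, Σzᵢ/Kᵢ = 2.103 — both > 1, two phases present.
Newton iteration, ψ⁰ = 0.5:
  ψ = 0.500: g = -0.1928, g' = -1.077 → ψ = 0.321
  ψ = 0.321: g = -0.0043, g' = -1.069 → ψ = 0.317
Converged at ψ = 0.317.
Compositions from xᵢ = zᵢ/(1+ψ(Kᵢ−1)), yᵢ = Kᵢxᵢ:
  isopentane: x = 0.084, y = 0.334
  acetone: x = 0.213, y = 0.466
  n-octane: x = 0.478, y = 0.143
  ethylbenzene: x = 0.226, y = 0.056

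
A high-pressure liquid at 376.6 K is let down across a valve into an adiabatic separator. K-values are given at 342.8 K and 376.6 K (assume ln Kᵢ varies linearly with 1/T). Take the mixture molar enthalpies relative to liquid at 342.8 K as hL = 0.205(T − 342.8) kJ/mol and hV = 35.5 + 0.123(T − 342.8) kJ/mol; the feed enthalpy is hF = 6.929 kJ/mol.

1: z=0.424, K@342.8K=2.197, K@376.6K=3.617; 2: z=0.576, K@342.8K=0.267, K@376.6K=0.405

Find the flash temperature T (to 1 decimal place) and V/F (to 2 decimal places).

T = 347.4 K, V/F = 0.17

Adiabatic flash: solve Rachford–Rice at each trial T, then check hF = ψ·hV(T) + (1−ψ)·hL(T).
  T = 342.8 K: K = (2.197, 0.267), RR gives ψ = 0.097, H_out = 3.452 kJ/mol
  T = 376.6 K: K = (3.617, 0.405), RR gives ψ = 0.493, H_out = 23.048 kJ/mol
  T = 359.7 K: K = (2.852, 0.332), RR gives ψ = 0.324, H_out = 14.511 kJ/mol
  T = 351.2 K: K = (2.509, 0.298), RR gives ψ = 0.223, H_out = 9.472 kJ/mol
  T = 347.0 K: K = (2.350, 0.282), RR gives ψ = 0.164, H_out = 6.632 kJ/mol
  T = 349.1 K: K = (2.429, 0.290), RR gives ψ = 0.194, H_out = 8.088 kJ/mol
Linear interpolation between T = 347.0 (H_out = 6.632) and T = 349.1 (H_out = 8.088) on hF = 6.929 gives T ≈ 347.4 K, at which ψ = 0.17.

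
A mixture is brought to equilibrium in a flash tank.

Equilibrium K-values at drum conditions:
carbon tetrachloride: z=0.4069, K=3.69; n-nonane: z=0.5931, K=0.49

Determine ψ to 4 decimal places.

ψ = 0.5774

Let ψ = V/F and solve Σ zᵢ(Kᵢ−1)/(1+ψ(Kᵢ−1)) = 0.
Check two-phase: ΣzᵢKᵢ = 1.7921 > 1 and Σzᵢ/Kᵢ = 1.3207 > 1, so g(0) = 0.7921 > 0 and g(1) = -0.3207 < 0.
Newton–Raphson from ψ = 0.42:
  ψ = 0.4200: g = 0.12899, g' = -0.8989 → ψ = 0.5635
  ψ = 0.5635: g = 0.01061, g' = -0.7690 → ψ = 0.5773
  ψ = 0.5773: g = 0.00005, g' = -0.7616 → ψ = 0.5774
Converged at ψ = 0.5774.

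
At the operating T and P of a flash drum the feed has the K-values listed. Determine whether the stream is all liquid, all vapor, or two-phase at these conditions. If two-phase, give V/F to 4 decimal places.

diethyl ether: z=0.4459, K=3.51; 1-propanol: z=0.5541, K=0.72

all vapor

ΣzᵢKᵢ = 1.9641; Σzᵢ/Kᵢ = 0.8966.
Since Σzᵢ/Kᵢ < 1 the mixture is above its dew point — single vapor phase.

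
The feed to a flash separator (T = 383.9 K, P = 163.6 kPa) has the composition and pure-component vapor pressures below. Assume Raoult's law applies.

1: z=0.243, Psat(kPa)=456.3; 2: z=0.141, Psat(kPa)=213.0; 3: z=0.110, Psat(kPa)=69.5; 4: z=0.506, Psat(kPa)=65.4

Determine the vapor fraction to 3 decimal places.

ψ = 0.125

Raoult's law: Kᵢ = Pᵢˢᵃᵗ/P = Pᵢˢᵃᵗ/163.6.
  K_1 = 456.3/163.6 = 2.78912, K_2 = 213.0/163.6 = 1.30196, K_3 = 69.5/163.6 = 0.42482, K_4 = 65.4/163.6 = 0.39976
Material balance + equilibrium reduce to Σ zᵢ(Kᵢ−1)/(1+ψ(Kᵢ−1)) = 0.
g(0) = ΣzᵢKᵢ − 1 = 0.110 and g(1) = 1 − Σzᵢ/Kᵢ = -0.720, so a root lies in (0, 1).
Newton iteration, ψ⁰ = 0.5:
  ψ = 0.500: g = -0.2563, g' = -0.670 → ψ = 0.118
  ψ = 0.118: g = 0.0056, g' = -0.796 → ψ = 0.125
Converged at ψ = 0.125.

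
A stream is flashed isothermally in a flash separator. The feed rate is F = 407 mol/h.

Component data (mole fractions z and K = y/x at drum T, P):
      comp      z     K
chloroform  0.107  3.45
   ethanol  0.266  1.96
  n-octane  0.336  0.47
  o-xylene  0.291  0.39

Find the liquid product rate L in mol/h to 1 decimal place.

Material balance + equilibrium reduce to Σ zᵢ(Kᵢ−1)/(1+ψ(Kᵢ−1)) = 0.
g(0) = ΣzᵢKᵢ − 1 = 0.162 and g(1) = 1 − Σzᵢ/Kᵢ = -0.628, so a root lies in (0, 1).
Newton iteration, ψ⁰ = 0.51:
  ψ = 0.510: g = -0.2138, g' = -0.643 → ψ = 0.177
  ψ = 0.177: g = 0.0053, g' = -0.742 → ψ = 0.185
Converged at ψ = 0.185.
Then V = ψ·F = 0.1846·407 = 75.1 mol/h and L = F − V = 331.9 mol/h.

L = 331.9 mol/h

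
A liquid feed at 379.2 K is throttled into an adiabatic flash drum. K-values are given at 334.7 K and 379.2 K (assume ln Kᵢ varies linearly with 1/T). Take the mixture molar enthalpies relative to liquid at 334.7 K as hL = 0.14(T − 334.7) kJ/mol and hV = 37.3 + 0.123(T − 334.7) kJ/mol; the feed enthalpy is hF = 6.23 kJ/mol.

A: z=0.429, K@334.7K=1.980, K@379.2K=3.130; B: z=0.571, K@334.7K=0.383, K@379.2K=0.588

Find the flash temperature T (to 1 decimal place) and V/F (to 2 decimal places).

T = 337.2 K, V/F = 0.16

Adiabatic flash: solve Rachford–Rice at each trial T, then check hF = ψ·hV(T) + (1−ψ)·hL(T).
  T = 334.7 K: K = (1.980, 0.383), RR gives ψ = 0.113, H_out = 4.202 kJ/mol
  T = 379.2 K: K = (3.130, 0.588), RR gives ψ = 0.773, H_out = 34.485 kJ/mol
  T = 356.9 K: K = (2.524, 0.481), RR gives ψ = 0.451, H_out = 19.776 kJ/mol
  T = 345.8 K: K = (2.244, 0.431), RR gives ψ = 0.295, H_out = 12.486 kJ/mol
  T = 340.2 K: K = (2.109, 0.406), RR gives ψ = 0.208, H_out = 8.497 kJ/mol
  T = 337.4 K: K = (2.043, 0.394), RR gives ψ = 0.161, H_out = 6.368 kJ/mol
  T = 336.0 K: K = (2.010, 0.388), RR gives ψ = 0.136, H_out = 5.260 kJ/mol
Linear interpolation between T = 336.0 (H_out = 5.260) and T = 337.4 (H_out = 6.368) on hF = 6.23 gives T ≈ 337.2 K, at which ψ = 0.16.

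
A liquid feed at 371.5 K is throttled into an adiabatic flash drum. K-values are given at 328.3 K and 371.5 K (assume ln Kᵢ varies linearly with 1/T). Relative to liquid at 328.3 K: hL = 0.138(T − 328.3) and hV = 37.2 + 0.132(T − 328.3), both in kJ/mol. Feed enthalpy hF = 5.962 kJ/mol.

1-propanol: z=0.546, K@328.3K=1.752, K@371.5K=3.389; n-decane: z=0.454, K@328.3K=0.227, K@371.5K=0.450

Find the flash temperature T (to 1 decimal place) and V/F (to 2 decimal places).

T = 330.2 K, V/F = 0.15

Adiabatic flash: solve Rachford–Rice at each trial T, then check hF = ψ·hV(T) + (1−ψ)·hL(T).
  T = 328.3 K: K = (1.752, 0.227), RR gives ψ = 0.103, H_out = 3.817 kJ/mol
  T = 371.5 K: K = (3.389, 0.450), RR gives ψ = 0.803, H_out = 35.614 kJ/mol
  T = 349.9 K: K = (2.487, 0.326), RR gives ψ = 0.505, H_out = 21.711 kJ/mol
  T = 339.1 K: K = (2.099, 0.274), RR gives ψ = 0.339, H_out = 14.070 kJ/mol
  T = 333.7 K: K = (1.920, 0.250), RR gives ψ = 0.234, H_out = 9.460 kJ/mol
  T = 331.0 K: K = (1.835, 0.238), RR gives ψ = 0.173, H_out = 6.804 kJ/mol
  T = 329.6 K: K = (1.792, 0.232), RR gives ψ = 0.138, H_out = 5.303 kJ/mol
Linear interpolation between T = 329.6 (H_out = 5.303) and T = 331.0 (H_out = 6.804) on hF = 5.962 gives T ≈ 330.2 K, at which ψ = 0.15.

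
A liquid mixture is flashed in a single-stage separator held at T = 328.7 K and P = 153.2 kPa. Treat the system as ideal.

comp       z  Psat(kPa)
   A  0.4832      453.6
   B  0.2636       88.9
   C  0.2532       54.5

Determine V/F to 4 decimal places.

V/F = 0.6285

Raoult's law: Kᵢ = Pᵢˢᵃᵗ/P = Pᵢˢᵃᵗ/153.2.
  K_A = 453.6/153.2 = 2.960836, K_B = 88.9/153.2 = 0.580287, K_C = 54.5/153.2 = 0.355744
Iterate (Newton) starting at V/F = 0.5:
  V/F = 0.5000: g = 0.09776, g' = -0.7768 → V/F = 0.6259
  V/F = 0.6259: g = 0.00202, g' = -0.7550 → V/F = 0.6285
Converged at V/F = 0.6285.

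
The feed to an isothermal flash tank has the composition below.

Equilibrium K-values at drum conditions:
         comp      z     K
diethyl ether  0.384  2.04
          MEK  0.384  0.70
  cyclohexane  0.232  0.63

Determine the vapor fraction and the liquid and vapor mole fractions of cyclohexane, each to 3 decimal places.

ψ = 0.581, x_cyclohexane = 0.296, y_cyclohexane = 0.186

Newton iteration, ψ⁰ = 0.63:
  ψ = 0.630: g = -0.0127, g' = -0.258 → ψ = 0.581
Converged at ψ = 0.581.
Compositions from xᵢ = zᵢ/(1+ψ(Kᵢ−1)), yᵢ = Kᵢxᵢ:
  diethyl ether: x = 0.239, y = 0.488
  MEK: x = 0.465, y = 0.326
  cyclohexane: x = 0.296, y = 0.186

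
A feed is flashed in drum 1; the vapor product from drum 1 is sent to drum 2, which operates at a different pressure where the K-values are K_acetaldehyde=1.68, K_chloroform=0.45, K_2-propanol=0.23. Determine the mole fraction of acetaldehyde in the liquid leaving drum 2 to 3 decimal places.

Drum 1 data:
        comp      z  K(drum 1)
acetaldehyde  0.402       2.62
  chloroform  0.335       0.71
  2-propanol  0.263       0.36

Drum 1:
Rachford–Rice: g(ψ₁) = Σ zᵢ(Kᵢ−1)/(1+ψ₁(Kᵢ−1)) = 0.
Feasibility: ΣzᵢKᵢ = 1.386, Σzᵢ/Kᵢ = 1.356 — both > 1, two phases present.
Newton iteration, ψ₁⁰ = 0.5:
  ψ₁ = 0.500: g = -0.0014, g' = -0.594 → ψ₁ = 0.498
Converged at ψ₁ = 0.498.
Drum-1 compositions:
  acetaldehyde: x = 0.223, y = 0.583
  chloroform: x = 0.392, y = 0.278
  2-propanol: x = 0.386, y = 0.139
Drum-2 feed = drum-1 vapor: z₂ = (0.5831, 0.2780, 0.1389).
Drum 2:
Material balance + equilibrium reduce to Σ zᵢ(Kᵢ−1)/(1+ψ₂(Kᵢ−1)) = 0.
Check two-phase: ΣzᵢKᵢ = 1.137 > 1 and Σzᵢ/Kᵢ = 1.569 > 1, so g(0) = 0.137 > 0 and g(1) = -0.569 < 0.
Iterate (Newton) starting at ψ₂ = 0.5:
  ψ₂ = 0.500: g = -0.0889, g' = -0.528 → ψ₂ = 0.332
  ψ₂ = 0.332: g = -0.0071, g' = -0.454 → ψ₂ = 0.316
Converged at ψ₂ = 0.316.
  acetaldehyde: x = 0.480, y = 0.806
  chloroform: x = 0.336, y = 0.151
  2-propanol: x = 0.184, y = 0.042

x_acetaldehyde (drum 2) = 0.480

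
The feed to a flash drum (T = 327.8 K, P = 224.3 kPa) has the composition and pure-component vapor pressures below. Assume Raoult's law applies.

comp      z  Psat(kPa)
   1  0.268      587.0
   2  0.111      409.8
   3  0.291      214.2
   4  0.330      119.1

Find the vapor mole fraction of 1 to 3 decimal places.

y_1 = 0.317

Raoult's law: Kᵢ = Pᵢˢᵃᵗ/P = Pᵢˢᵃᵗ/224.3.
  K_1 = 587.0/224.3 = 2.61703, K_2 = 409.8/224.3 = 1.82702, K_3 = 214.2/224.3 = 0.95497, K_4 = 119.1/224.3 = 0.53099
Newton iteration, ψ⁰ = 0.52:
  ψ = 0.520: g = 0.0815, g' = -0.372 → ψ = 0.739
  ψ = 0.739: g = 0.0039, g' = -0.345 → ψ = 0.751
Converged at ψ = 0.751.
Compositions from xᵢ = zᵢ/(1+ψ(Kᵢ−1)), yᵢ = Kᵢxᵢ:
  1: x = 0.121, y = 0.317
  2: x = 0.068, y = 0.125
  3: x = 0.301, y = 0.288
  4: x = 0.509, y = 0.270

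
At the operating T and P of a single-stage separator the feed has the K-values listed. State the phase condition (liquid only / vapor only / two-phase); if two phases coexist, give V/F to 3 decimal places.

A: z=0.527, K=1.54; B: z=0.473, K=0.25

ΣzᵢKᵢ = 0.930; Σzᵢ/Kᵢ = 2.234.
Since ΣzᵢKᵢ < 1 the mixture is below its bubble point — single liquid phase.

liquid only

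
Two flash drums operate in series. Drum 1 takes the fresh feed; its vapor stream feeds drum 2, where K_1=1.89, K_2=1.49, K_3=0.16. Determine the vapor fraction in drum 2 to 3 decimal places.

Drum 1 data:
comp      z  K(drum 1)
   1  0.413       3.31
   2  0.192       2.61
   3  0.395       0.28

Drum 1:
Let ψ₁ = V/F and solve Σ zᵢ(Kᵢ−1)/(1+ψ₁(Kᵢ−1)) = 0.
g(0) = ΣzᵢKᵢ − 1 = 0.979 and g(1) = 1 − Σzᵢ/Kᵢ = -0.609, so a root lies in (0, 1).
Newton–Raphson from ψ₁ = 0.5:
  ψ₁ = 0.500: g = 0.1696, g' = -1.127 → ψ₁ = 0.650
  ψ₁ = 0.650: g = -0.0027, g' = -1.195 → ψ₁ = 0.648
Converged at ψ₁ = 0.648.
Drum-1 compositions:
  1: x = 0.165, y = 0.547
  2: x = 0.094, y = 0.245
  3: x = 0.741, y = 0.207
Drum-2 feed = drum-1 vapor: z₂ = (0.5474, 0.2452, 0.2074).
Drum 2:
Material balance + equilibrium reduce to Σ zᵢ(Kᵢ−1)/(1+ψ₂(Kᵢ−1)) = 0.
g(0) = ΣzᵢKᵢ − 1 = 0.433 and g(1) = 1 − Σzᵢ/Kᵢ = -0.750, so a root lies in (0, 1).
Iterate (Newton) starting at ψ₂ = 0.67:
  ψ₂ = 0.670: g = -0.0028, g' = -0.969 → ψ₂ = 0.667
Converged at ψ₂ = 0.667.
  1: x = 0.343, y = 0.649
  2: x = 0.185, y = 0.275
  3: x = 0.472, y = 0.075

V/F (drum 2) = 0.667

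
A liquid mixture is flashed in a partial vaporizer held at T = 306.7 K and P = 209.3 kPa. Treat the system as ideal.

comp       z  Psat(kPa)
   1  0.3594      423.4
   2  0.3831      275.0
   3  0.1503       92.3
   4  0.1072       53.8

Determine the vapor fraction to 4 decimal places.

ψ = 0.7163

Raoult's law: Kᵢ = Pᵢˢᵃᵗ/P = Pᵢˢᵃᵗ/209.3.
  K_1 = 423.4/209.3 = 2.022934, K_2 = 275.0/209.3 = 1.313903, K_3 = 92.3/209.3 = 0.440994, K_4 = 53.8/209.3 = 0.257047
Rachford–Rice: g(ψ) = Σ zᵢ(Kᵢ−1)/(1+ψ(Kᵢ−1)) = 0.
g(0) = ΣzᵢKᵢ − 1 = 0.3242 and g(1) = 1 − Σzᵢ/Kᵢ = -0.2271, so a root lies in (0, 1).
Newton–Raphson from ψ = 0.56:
  ψ = 0.5600: g = 0.07733, g' = -0.4524 → ψ = 0.7309
  ψ = 0.7309: g = -0.00819, g' = -0.5658 → ψ = 0.7165
  ψ = 0.7165: g = -0.00010, g' = -0.5516 → ψ = 0.7163
Converged at ψ = 0.7163.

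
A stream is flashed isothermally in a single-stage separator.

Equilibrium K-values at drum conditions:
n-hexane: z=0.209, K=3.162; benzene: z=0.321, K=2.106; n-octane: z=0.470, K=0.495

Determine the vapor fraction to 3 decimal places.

ψ = 0.723

Let ψ = V/F and solve Σ zᵢ(Kᵢ−1)/(1+ψ(Kᵢ−1)) = 0.
Check two-phase: ΣzᵢKᵢ = 1.570 > 1 and Σzᵢ/Kᵢ = 1.168 > 1, so g(0) = 0.570 > 0 and g(1) = -0.168 < 0.
Newton iteration, ψ⁰ = 0.64:
  ψ = 0.640: g = 0.0467, g' = -0.568 → ψ = 0.722
  ψ = 0.722: g = 0.0001, g' = -0.567 → ψ = 0.723
Converged at ψ = 0.723.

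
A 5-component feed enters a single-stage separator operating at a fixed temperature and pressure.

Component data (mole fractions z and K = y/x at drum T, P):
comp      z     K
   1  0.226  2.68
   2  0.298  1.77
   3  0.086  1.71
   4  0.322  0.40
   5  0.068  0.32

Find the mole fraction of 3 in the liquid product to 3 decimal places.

Material balance + equilibrium reduce to Σ zᵢ(Kᵢ−1)/(1+β(Kᵢ−1)) = 0.
Feasibility: ΣzᵢKᵢ = 1.431, Σzᵢ/Kᵢ = 1.320 — both > 1, two phases present.
Newton iteration, β⁰ = 0.42:
  β = 0.420: g = 0.1200, g' = -0.615 → β = 0.615
  β = 0.615: g = -0.0009, g' = -0.641 → β = 0.614
Converged at β = 0.614.
Compositions from xᵢ = zᵢ/(1+β(Kᵢ−1)), yᵢ = Kᵢxᵢ:
  1: x = 0.111, y = 0.298
  2: x = 0.202, y = 0.358
  3: x = 0.060, y = 0.102
  4: x = 0.510, y = 0.204
  5: x = 0.117, y = 0.037

x_3 = 0.060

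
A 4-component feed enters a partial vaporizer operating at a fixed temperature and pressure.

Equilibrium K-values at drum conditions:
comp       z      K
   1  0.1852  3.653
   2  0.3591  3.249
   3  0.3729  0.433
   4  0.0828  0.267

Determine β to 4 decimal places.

β = 0.7110

Newton–Raphson from β = 0.5:
  β = 0.5000: g = 0.20044, g' = -0.9876 → β = 0.7029
  β = 0.7029: g = 0.00766, g' = -0.9522 → β = 0.7110
Converged at β = 0.7110.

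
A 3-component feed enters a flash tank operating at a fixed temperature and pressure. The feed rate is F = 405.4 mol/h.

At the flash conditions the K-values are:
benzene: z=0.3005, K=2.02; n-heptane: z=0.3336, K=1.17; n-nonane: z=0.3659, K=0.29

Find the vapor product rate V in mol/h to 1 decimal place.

Rachford–Rice: g(ψ) = Σ zᵢ(Kᵢ−1)/(1+ψ(Kᵢ−1)) = 0.
Check two-phase: ΣzᵢKᵢ = 1.1034 > 1 and Σzᵢ/Kᵢ = 1.6956 > 1, so g(0) = 0.1034 > 0 and g(1) = -0.6956 < 0.
Newton iteration, ψ⁰ = 0.5:
  ψ = 0.5000: g = -0.14752, g' = -0.5887 → ψ = 0.2494
  ψ = 0.2494: g = -0.01694, g' = -0.4799 → ψ = 0.2141
  ψ = 0.2141: g = -0.00008, g' = -0.4761 → ψ = 0.2140
Converged at ψ = 0.2140.
Then V = ψ·F = 0.2140·405.4 = 86.7 mol/h and L = F − V = 318.7 mol/h.

V = 86.7 mol/h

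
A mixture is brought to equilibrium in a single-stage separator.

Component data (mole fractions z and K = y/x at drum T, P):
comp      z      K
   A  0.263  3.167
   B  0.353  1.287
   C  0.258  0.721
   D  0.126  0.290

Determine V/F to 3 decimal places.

Rachford–Rice: g(V/F) = Σ zᵢ(Kᵢ−1)/(1+V/F(Kᵢ−1)) = 0.
g(0) = ΣzᵢKᵢ − 1 = 0.510 and g(1) = 1 − Σzᵢ/Kᵢ = -0.150, so a root lies in (0, 1).
Newton iteration, V/F⁰ = 0.5:
  V/F = 0.500: g = 0.1398, g' = -0.487 → V/F = 0.787
  V/F = 0.787: g = -0.0019, g' = -0.548 → V/F = 0.784
Converged at V/F = 0.784.

V/F = 0.784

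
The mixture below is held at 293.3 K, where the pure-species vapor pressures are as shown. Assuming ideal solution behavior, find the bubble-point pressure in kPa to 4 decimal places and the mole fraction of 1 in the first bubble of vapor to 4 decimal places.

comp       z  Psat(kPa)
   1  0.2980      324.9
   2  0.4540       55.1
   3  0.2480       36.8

Pbub = 130.9620 kPa, y_1 = 0.7393

At the bubble point ψ → 0, so ΣzᵢKᵢ = 1 with Kᵢ = Pᵢˢᵃᵗ/P ⇒ P = ΣzᵢPᵢˢᵃᵗ.
P = 0.2980·324.9 + 0.4540·55.1 + 0.2480·36.8 = 130.9620 kPa
yᵢ = zᵢPᵢˢᵃᵗ/P ⇒ y_1 = 0.2980·324.9/130.9620 = 0.7393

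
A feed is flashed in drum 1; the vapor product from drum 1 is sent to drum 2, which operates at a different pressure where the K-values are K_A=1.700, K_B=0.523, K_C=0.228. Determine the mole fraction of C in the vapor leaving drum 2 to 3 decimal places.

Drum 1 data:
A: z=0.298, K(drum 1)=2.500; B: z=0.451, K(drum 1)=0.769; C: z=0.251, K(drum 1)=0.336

Drum 1:
Rachford–Rice: g(ψ₁) = Σ zᵢ(Kᵢ−1)/(1+ψ₁(Kᵢ−1)) = 0.
g(0) = ΣzᵢKᵢ − 1 = 0.176 and g(1) = 1 − Σzᵢ/Kᵢ = -0.453, so a root lies in (0, 1).
Newton iteration, ψ₁⁰ = 0.48:
  ψ₁ = 0.480: g = -0.1019, g' = -0.496 → ψ₁ = 0.274
  ψ₁ = 0.274: g = 0.0017, g' = -0.529 → ψ₁ = 0.277
Converged at ψ₁ = 0.277.
Drum-1 compositions:
  A: x = 0.210, y = 0.526
  B: x = 0.482, y = 0.371
  C: x = 0.308, y = 0.103
Drum-2 feed = drum-1 vapor: z₂ = (0.5260, 0.3706, 0.1034).
Drum 2:
Rachford–Rice: g(ψ₂) = Σ zᵢ(Kᵢ−1)/(1+ψ₂(Kᵢ−1)) = 0.
Feasibility: ΣzᵢKᵢ = 1.112, Σzᵢ/Kᵢ = 1.471 — both > 1, two phases present.
Newton–Raphson from ψ₂ = 0.45:
  ψ₂ = 0.450: g = -0.0674, g' = -0.430 → ψ₂ = 0.294
  ψ₂ = 0.294: g = -0.0033, g' = -0.394 → ψ₂ = 0.285
Converged at ψ₂ = 0.285.
  A: x = 0.438, y = 0.745
  B: x = 0.429, y = 0.224
  C: x = 0.133, y = 0.030

y_C (drum 2) = 0.030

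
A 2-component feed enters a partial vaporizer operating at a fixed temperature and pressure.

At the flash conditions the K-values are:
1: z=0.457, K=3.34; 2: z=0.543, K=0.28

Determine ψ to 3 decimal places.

Let ψ = V/F and solve Σ zᵢ(Kᵢ−1)/(1+ψ(Kᵢ−1)) = 0.
Feasibility: ΣzᵢKᵢ = 1.678, Σzᵢ/Kᵢ = 2.076 — both > 1, two phases present.
Newton–Raphson from ψ = 0.5:
  ψ = 0.500: g = -0.1181, g' = -1.219 → ψ = 0.403
Converged at ψ = 0.403.

ψ = 0.403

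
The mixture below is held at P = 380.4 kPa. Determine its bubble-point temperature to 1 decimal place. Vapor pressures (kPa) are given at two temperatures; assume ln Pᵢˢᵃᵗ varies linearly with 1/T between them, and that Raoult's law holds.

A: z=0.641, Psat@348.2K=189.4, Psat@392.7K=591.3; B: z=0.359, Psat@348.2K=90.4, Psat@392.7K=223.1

Bubble-point temperature: ΣzᵢPᵢˢᵃᵗ(T) = P. Interpolate ln Pᵢˢᵃᵗ = aᵢ + bᵢ/T.
  T = 348.2 K: ΣzᵢPᵢˢᵃᵗ = 153.86 kPa
  T = 392.7 K: ΣzᵢPᵢˢᵃᵗ = 459.12 kPa
  T = 370.4 K: ΣzᵢPᵢˢᵃᵗ = 274.02 kPa
  T = 381.5 K: ΣzᵢPᵢˢᵃᵗ = 356.88 kPa
  T = 387.1 K: ΣzᵢPᵢˢᵃᵗ = 405.50 kPa
  T = 384.3 K: ΣzᵢPᵢˢᵃᵗ = 380.59 kPa
Interpolating between 381.5 K and 384.3 K gives T ≈ 384.3 K.

T = 384.3 K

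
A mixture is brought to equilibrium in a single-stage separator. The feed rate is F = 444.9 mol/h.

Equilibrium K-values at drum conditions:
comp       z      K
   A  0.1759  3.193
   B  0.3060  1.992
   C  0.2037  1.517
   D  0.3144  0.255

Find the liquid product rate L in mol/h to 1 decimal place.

L = 171.1 mol/h

Rachford–Rice: g(V/F) = Σ zᵢ(Kᵢ−1)/(1+V/F(Kᵢ−1)) = 0.
g(0) = ΣzᵢKᵢ − 1 = 0.5604 and g(1) = 1 − Σzᵢ/Kᵢ = -0.5759, so a root lies in (0, 1).
Newton iteration, V/F⁰ = 0.31:
  V/F = 0.3100: g = 0.24799, g' = -0.8114 → V/F = 0.6156
  V/F = 0.6156: g = -0.00018, g' = -0.8960 → V/F = 0.6154
Converged at V/F = 0.6154.
Then V = V/F·F = 0.6154·444.9 = 273.8 mol/h and L = F − V = 171.1 mol/h.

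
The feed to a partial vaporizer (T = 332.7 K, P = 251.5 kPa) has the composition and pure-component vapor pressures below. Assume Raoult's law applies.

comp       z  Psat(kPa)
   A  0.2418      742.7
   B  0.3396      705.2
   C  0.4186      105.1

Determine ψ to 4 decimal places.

ψ = 0.7742

Raoult's law: Kᵢ = Pᵢˢᵃᵗ/P = Pᵢˢᵃᵗ/251.5.
  K_A = 742.7/251.5 = 2.953082, K_B = 705.2/251.5 = 2.803976, K_C = 105.1/251.5 = 0.417893
Rachford–Rice: g(ψ) = Σ zᵢ(Kᵢ−1)/(1+ψ(Kᵢ−1)) = 0.
Check two-phase: ΣzᵢKᵢ = 1.8412 > 1 and Σzᵢ/Kᵢ = 1.2047 > 1, so g(0) = 0.8412 > 0 and g(1) = -0.2047 < 0.
Newton–Raphson from ψ = 0.5:
  ψ = 0.5000: g = 0.21732, g' = -0.8238 → ψ = 0.7638
  ψ = 0.7638: g = 0.00842, g' = -0.8039 → ψ = 0.7743
  ψ = 0.7743: g = -0.00002, g' = -0.8086 → ψ = 0.7742
Converged at ψ = 0.7742.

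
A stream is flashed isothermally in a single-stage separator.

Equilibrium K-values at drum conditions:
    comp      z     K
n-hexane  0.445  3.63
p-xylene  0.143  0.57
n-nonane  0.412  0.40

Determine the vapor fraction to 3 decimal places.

ψ = 0.583

Newton–Raphson from ψ = 0.5:
  ψ = 0.500: g = 0.0741, g' = -0.920 → ψ = 0.581
  ψ = 0.581: g = 0.0019, g' = -0.878 → ψ = 0.583
Converged at ψ = 0.583.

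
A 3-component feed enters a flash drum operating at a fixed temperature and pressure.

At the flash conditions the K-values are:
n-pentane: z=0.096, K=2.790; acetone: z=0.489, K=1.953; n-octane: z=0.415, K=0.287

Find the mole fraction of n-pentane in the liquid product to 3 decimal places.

x_n-pentane = 0.054

Material balance + equilibrium reduce to Σ zᵢ(Kᵢ−1)/(1+ψ(Kᵢ−1)) = 0.
g(0) = ΣzᵢKᵢ − 1 = 0.342 and g(1) = 1 − Σzᵢ/Kᵢ = -0.731, so a root lies in (0, 1).
Newton iteration, ψ⁰ = 0.37:
  ψ = 0.370: g = 0.0460, g' = -0.743 → ψ = 0.432
  ψ = 0.432: g = -0.0005, g' = -0.761 → ψ = 0.431
Converged at ψ = 0.431.
Compositions from xᵢ = zᵢ/(1+ψ(Kᵢ−1)), yᵢ = Kᵢxᵢ:
  n-pentane: x = 0.054, y = 0.151
  acetone: x = 0.347, y = 0.677
  n-octane: x = 0.599, y = 0.172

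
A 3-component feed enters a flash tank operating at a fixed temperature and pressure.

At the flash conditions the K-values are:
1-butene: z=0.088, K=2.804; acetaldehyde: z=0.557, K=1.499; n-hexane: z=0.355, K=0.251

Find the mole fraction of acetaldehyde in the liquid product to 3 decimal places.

Rachford–Rice: g(V/F) = Σ zᵢ(Kᵢ−1)/(1+V/F(Kᵢ−1)) = 0.
Feasibility: ΣzᵢKᵢ = 1.171, Σzᵢ/Kᵢ = 1.817 — both > 1, two phases present.
Newton iteration, V/F⁰ = 0.5:
  V/F = 0.500: g = -0.1192, g' = -0.677 → V/F = 0.324
  V/F = 0.324: g = -0.0116, g' = -0.564 → V/F = 0.303
Converged at V/F = 0.303.
Compositions from xᵢ = zᵢ/(1+V/F(Kᵢ−1)), yᵢ = Kᵢxᵢ:
  1-butene: x = 0.057, y = 0.160
  acetaldehyde: x = 0.484, y = 0.725
  n-hexane: x = 0.459, y = 0.115

x_acetaldehyde = 0.484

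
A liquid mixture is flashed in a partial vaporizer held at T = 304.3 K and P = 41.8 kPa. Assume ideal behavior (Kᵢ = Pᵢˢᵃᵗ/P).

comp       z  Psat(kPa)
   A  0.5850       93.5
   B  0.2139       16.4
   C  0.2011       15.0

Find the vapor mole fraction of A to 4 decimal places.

y_A = 0.7502

Raoult's law: Kᵢ = Pᵢˢᵃᵗ/P = Pᵢˢᵃᵗ/41.8.
  K_A = 93.5/41.8 = 2.236842, K_B = 16.4/41.8 = 0.392344, K_C = 15.0/41.8 = 0.358852
Newton iteration, ψ⁰ = 0.5:
  ψ = 0.5000: g = 0.07060, g' = -0.6837 → ψ = 0.6033
  ψ = 0.6033: g = -0.00108, g' = -0.7102 → ψ = 0.6017
Converged at ψ = 0.6017.
Compositions from xᵢ = zᵢ/(1+ψ(Kᵢ−1)), yᵢ = Kᵢxᵢ:
  A: x = 0.3354, y = 0.7502
  B: x = 0.3372, y = 0.1323
  C: x = 0.3274, y = 0.1175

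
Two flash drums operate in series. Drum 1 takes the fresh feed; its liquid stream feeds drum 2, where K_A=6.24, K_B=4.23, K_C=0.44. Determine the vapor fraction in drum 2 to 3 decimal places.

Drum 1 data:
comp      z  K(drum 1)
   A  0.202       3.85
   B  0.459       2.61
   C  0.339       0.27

V/F (drum 2) = 0.295

Drum 1:
Material balance + equilibrium reduce to Σ zᵢ(Kᵢ−1)/(1+ψ₁(Kᵢ−1)) = 0.
Check two-phase: ΣzᵢKᵢ = 2.067 > 1 and Σzᵢ/Kᵢ = 1.484 > 1, so g(0) = 1.067 > 0 and g(1) = -0.484 < 0.
Newton iteration, ψ₁⁰ = 0.55:
  ψ₁ = 0.550: g = 0.2027, g' = -1.088 → ψ₁ = 0.736
  ψ₁ = 0.736: g = -0.0111, g' = -1.265 → ψ₁ = 0.728
  ψ₁ = 0.728: g = -0.0001, g' = -1.248 → ψ₁ = 0.727
Converged at ψ₁ = 0.727.
Drum-1 compositions:
  A: x = 0.066, y = 0.253
  B: x = 0.211, y = 0.552
  C: x = 0.723, y = 0.195
Drum-2 feed = drum-1 liquid: z₂ = (0.0657, 0.2114, 0.7229).
Drum 2:
Rachford–Rice: g(ψ₂) = Σ zᵢ(Kᵢ−1)/(1+ψ₂(Kᵢ−1)) = 0.
Feasibility: ΣzᵢKᵢ = 1.622, Σzᵢ/Kᵢ = 1.703 — both > 1, two phases present.
Iterate (Newton) starting at ψ₂ = 0.5:
  ψ₂ = 0.500: g = -0.2060, g' = -0.898 → ψ₂ = 0.271
  ψ₂ = 0.271: g = 0.0298, g' = -1.252 → ψ₂ = 0.294
  ψ₂ = 0.294: g = 0.0008, g' = -1.184 → ψ₂ = 0.295
Converged at ψ₂ = 0.295.
  A: x = 0.026, y = 0.161
  B: x = 0.108, y = 0.458
  C: x = 0.866, y = 0.381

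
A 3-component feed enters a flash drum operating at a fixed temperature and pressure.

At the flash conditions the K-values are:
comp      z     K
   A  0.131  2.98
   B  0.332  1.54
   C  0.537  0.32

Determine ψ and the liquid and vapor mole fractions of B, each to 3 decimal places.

Rachford–Rice: g(ψ) = Σ zᵢ(Kᵢ−1)/(1+ψ(Kᵢ−1)) = 0.
Feasibility: ΣzᵢKᵢ = 1.074, Σzᵢ/Kᵢ = 1.938 — both > 1, two phases present.
Newton iteration, ψ⁰ = 0.35:
  ψ = 0.350: g = -0.1752, g' = -0.675 → ψ = 0.091
  ψ = 0.091: g = 0.0018, g' = -0.739 → ψ = 0.093
Converged at ψ = 0.093.
Compositions from xᵢ = zᵢ/(1+ψ(Kᵢ−1)), yᵢ = Kᵢxᵢ:
  A: x = 0.111, y = 0.330
  B: x = 0.316, y = 0.487
  C: x = 0.573, y = 0.183

ψ = 0.093, x_B = 0.316, y_B = 0.487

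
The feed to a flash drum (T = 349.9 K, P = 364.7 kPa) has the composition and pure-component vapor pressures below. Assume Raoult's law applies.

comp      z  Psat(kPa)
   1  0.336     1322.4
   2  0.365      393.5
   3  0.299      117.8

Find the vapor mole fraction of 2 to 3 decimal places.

Raoult's law: Kᵢ = Pᵢˢᵃᵗ/P = Pᵢˢᵃᵗ/364.7.
  K_1 = 1322.4/364.7 = 3.62599, K_2 = 393.5/364.7 = 1.07897, K_3 = 117.8/364.7 = 0.32301
Rachford–Rice: g(V/F) = Σ zᵢ(Kᵢ−1)/(1+V/F(Kᵢ−1)) = 0.
Feasibility: ΣzᵢKᵢ = 1.709, Σzᵢ/Kᵢ = 1.357 — both > 1, two phases present.
Newton iteration, V/F⁰ = 0.5:
  V/F = 0.500: g = 0.1032, g' = -0.748 → V/F = 0.638
  V/F = 0.638: g = 0.0010, g' = -0.750 → V/F = 0.639
Converged at V/F = 0.639.
Compositions from xᵢ = zᵢ/(1+V/F(Kᵢ−1)), yᵢ = Kᵢxᵢ:
  1: x = 0.125, y = 0.455
  2: x = 0.347, y = 0.375
  3: x = 0.527, y = 0.170

y_2 = 0.375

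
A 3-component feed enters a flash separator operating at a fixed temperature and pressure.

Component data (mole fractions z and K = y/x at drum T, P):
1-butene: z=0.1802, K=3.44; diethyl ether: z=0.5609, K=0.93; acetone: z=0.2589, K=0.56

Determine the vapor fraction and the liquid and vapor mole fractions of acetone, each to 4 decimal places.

Let ψ = V/F and solve Σ zᵢ(Kᵢ−1)/(1+ψ(Kᵢ−1)) = 0.
g(0) = ΣzᵢKᵢ − 1 = 0.2865 and g(1) = 1 − Σzᵢ/Kᵢ = -0.1178, so a root lies in (0, 1).
Newton iteration, ψ⁰ = 0.5:
  ψ = 0.5000: g = 0.01132, g' = -0.3030 → ψ = 0.5374
  ψ = 0.5374: g = 0.00025, g' = -0.2898 → ψ = 0.5382
Converged at ψ = 0.5383.
Compositions from xᵢ = zᵢ/(1+ψ(Kᵢ−1)), yᵢ = Kᵢxᵢ:
  1-butene: x = 0.0779, y = 0.2680
  diethyl ether: x = 0.5829, y = 0.5421
  acetone: x = 0.3392, y = 0.1900

ψ = 0.5383, x_acetone = 0.3392, y_acetone = 0.1900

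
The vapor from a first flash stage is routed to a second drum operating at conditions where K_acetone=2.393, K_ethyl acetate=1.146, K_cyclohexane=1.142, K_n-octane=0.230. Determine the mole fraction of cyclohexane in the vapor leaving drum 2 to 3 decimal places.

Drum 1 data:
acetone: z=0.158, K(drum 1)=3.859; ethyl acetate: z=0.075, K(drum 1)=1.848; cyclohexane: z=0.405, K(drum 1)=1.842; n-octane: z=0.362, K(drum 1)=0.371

Drum 1:
Material balance + equilibrium reduce to Σ zᵢ(Kᵢ−1)/(1+ψ₁(Kᵢ−1)) = 0.
Feasibility: ΣzᵢKᵢ = 1.629, Σzᵢ/Kᵢ = 1.277 — both > 1, two phases present.
Iterate (Newton) starting at ψ₁ = 0.5:
  ψ₁ = 0.500: g = 0.1384, g' = -0.692 → ψ₁ = 0.700
  ψ₁ = 0.700: g = -0.0018, g' = -0.735 → ψ₁ = 0.697
Converged at ψ₁ = 0.697.
Drum-1 compositions:
  acetone: x = 0.053, y = 0.204
  ethyl acetate: x = 0.047, y = 0.087
  cyclohexane: x = 0.255, y = 0.470
  n-octane: x = 0.645, y = 0.239
Drum-2 feed = drum-1 vapor: z₂ = (0.2036, 0.0871, 0.4700, 0.2393).
Drum 2:
Let ψ₂ = V/F and solve Σ zᵢ(Kᵢ−1)/(1+ψ₂(Kᵢ−1)) = 0.
Feasibility: ΣzᵢKᵢ = 1.179, Σzᵢ/Kᵢ = 1.613 — both > 1, two phases present.
Newton iteration, ψ₂⁰ = 0.45:
  ψ₂ = 0.450: g = -0.0329, g' = -0.492 → ψ₂ = 0.383
  ψ₂ = 0.383: g = -0.0010, g' = -0.464 → ψ₂ = 0.381
Converged at ψ₂ = 0.381.
  acetone: x = 0.133, y = 0.318
  ethyl acetate: x = 0.083, y = 0.095
  cyclohexane: x = 0.446, y = 0.509
  n-octane: x = 0.339, y = 0.078

y_cyclohexane (drum 2) = 0.509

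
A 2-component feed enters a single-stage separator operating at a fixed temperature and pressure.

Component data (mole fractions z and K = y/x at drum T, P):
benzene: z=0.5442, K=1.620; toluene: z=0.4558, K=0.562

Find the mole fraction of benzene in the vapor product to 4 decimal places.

Material balance + equilibrium reduce to Σ zᵢ(Kᵢ−1)/(1+V/F(Kᵢ−1)) = 0.
g(0) = ΣzᵢKᵢ − 1 = 0.1378 and g(1) = 1 − Σzᵢ/Kᵢ = -0.1470, so a root lies in (0, 1).
Binary case is linear: z₁(K₁−1)(1+V/F(K₂−1)) + z₂(K₂−1)(1+V/F(K₁−1)) = 0
⇒ V/F = [z₁(K₁−1)+z₂(K₂−1)] / [−(K₁−1)(K₂−1)] = 0.13776/0.27156 = 0.5073
Compositions from xᵢ = zᵢ/(1+V/F(Kᵢ−1)), yᵢ = Kᵢxᵢ:
  benzene: x = 0.4140, y = 0.6707
  toluene: x = 0.5860, y = 0.3293

y_benzene = 0.6707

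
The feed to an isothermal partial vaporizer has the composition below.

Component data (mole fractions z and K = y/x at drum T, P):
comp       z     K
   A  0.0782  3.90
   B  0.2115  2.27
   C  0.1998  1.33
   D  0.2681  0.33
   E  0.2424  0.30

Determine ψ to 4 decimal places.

Let ψ = V/F and solve Σ zᵢ(Kᵢ−1)/(1+ψ(Kᵢ−1)) = 0.
g(0) = ΣzᵢKᵢ − 1 = 0.2120 and g(1) = 1 − Σzᵢ/Kᵢ = -0.8839, so a root lies in (0, 1).
Newton iteration, ψ⁰ = 0.59:
  ψ = 0.5900: g = -0.29372, g' = -0.8900 → ψ = 0.2600
  ψ = 0.2600: g = -0.03300, g' = -0.7790 → ψ = 0.2176
  ψ = 0.2176: g = 0.00052, g' = -0.8058 → ψ = 0.2183
Converged at ψ = 0.2183.

ψ = 0.2183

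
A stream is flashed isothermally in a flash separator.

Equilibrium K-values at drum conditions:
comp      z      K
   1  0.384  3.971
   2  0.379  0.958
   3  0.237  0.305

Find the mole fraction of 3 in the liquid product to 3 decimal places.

Material balance + equilibrium reduce to Σ zᵢ(Kᵢ−1)/(1+V/F(Kᵢ−1)) = 0.
Check two-phase: ΣzᵢKᵢ = 1.960 > 1 and Σzᵢ/Kᵢ = 1.269 > 1, so g(0) = 0.960 > 0 and g(1) = -0.269 < 0.
Iterate (Newton) starting at V/F = 0.5:
  V/F = 0.500: g = 0.1903, g' = -0.818 → V/F = 0.733
  V/F = 0.733: g = 0.0072, g' = -0.812 → V/F = 0.741
Converged at V/F = 0.741.
Compositions from xᵢ = zᵢ/(1+V/F(Kᵢ−1)), yᵢ = Kᵢxᵢ:
  1: x = 0.120, y = 0.476
  2: x = 0.391, y = 0.375
  3: x = 0.489, y = 0.149

x_3 = 0.489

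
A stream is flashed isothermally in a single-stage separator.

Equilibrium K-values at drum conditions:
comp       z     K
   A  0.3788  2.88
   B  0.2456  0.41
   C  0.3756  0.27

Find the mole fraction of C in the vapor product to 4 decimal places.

y_C = 0.1219

Iterate (Newton) starting at V/F = 0.5:
  V/F = 0.5000: g = -0.27025, g' = -1.0241 → V/F = 0.2361
  V/F = 0.2361: g = -0.00645, g' = -1.0498 → V/F = 0.2300
Converged at V/F = 0.2300.
Compositions from xᵢ = zᵢ/(1+V/F(Kᵢ−1)), yᵢ = Kᵢxᵢ:
  A: x = 0.2645, y = 0.7616
  B: x = 0.2842, y = 0.1165
  C: x = 0.4514, y = 0.1219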